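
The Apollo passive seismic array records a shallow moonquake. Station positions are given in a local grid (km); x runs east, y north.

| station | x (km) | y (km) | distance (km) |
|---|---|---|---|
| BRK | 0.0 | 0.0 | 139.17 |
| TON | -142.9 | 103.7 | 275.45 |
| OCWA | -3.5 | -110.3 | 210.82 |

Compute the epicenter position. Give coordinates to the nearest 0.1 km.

Circle about each station: x² + y² = 139.17²; (x + 142.9)² + (y − 103.7)² = 275.45²; (x + 3.5)² + (y + 110.3)² = 210.82².
Subtracting the BRK equation from the TON and OCWA equations removes the quadratic terms:
-285.8 x + 207.4 y = -25330.31
-7.0 x − 220.6 y = -12898.44
Solving the 2×2 system: x ≈ 128.1, y ≈ 54.4 km.
Check against BRK (with the unrounded x, y): √(x²+y²) = 139.18 ≈ 139.17 km. ✓

x ≈ 128.1 km, y ≈ 54.4 km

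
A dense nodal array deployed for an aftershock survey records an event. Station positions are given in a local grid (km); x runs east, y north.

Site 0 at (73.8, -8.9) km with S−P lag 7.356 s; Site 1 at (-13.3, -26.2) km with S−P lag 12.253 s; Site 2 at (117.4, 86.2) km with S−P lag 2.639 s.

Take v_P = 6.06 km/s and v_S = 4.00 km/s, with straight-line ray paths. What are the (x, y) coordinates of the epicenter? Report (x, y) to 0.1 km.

87.9 km east, 76.5 km north

Distance from S−P lag: d = Δt · v_P v_S / (v_P − v_S) = Δt · (6.06·4.00)/(6.06−4.00) ≈ 11.7670·Δt.
So d_Site 0 = 86.56, d_Site 1 = 144.18, d_Site 2 = 31.05 km.
Circle about each station: (x − 73.8)² + (y + 8.9)² = 86.56²; (x + 13.3)² + (y + 26.2)² = 144.18²; (x − 117.4)² + (y − 86.2)² = 31.05².
Subtracting pairs of circle equations eliminates x²+y² and gives linear equations (the radical axes):
-174.2 x − 34.6 y = -17957.56
87.2 x + 190.2 y = 22216.08
Solving the 2×2 system: x ≈ 87.9, y ≈ 76.5 km.
Check against Site 0 (with the unrounded x, y): √((x − 73.8)²+(y + 8.9)²) = 86.56 ≈ 86.56 km. ✓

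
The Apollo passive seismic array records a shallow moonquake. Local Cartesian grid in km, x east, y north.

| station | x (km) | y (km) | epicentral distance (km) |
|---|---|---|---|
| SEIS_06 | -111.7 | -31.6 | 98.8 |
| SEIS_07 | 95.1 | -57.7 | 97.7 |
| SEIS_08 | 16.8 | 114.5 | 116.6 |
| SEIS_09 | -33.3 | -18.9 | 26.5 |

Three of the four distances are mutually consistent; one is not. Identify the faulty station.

SEIS_07

Solve using three stations at a time. Using SEIS_06, SEIS_08, SEIS_09 (subtract circle equations pairwise → linear system) gives (x, y) ≈ (-19.4, 3.7).
Distances from that point to each station vs reported:
  SEIS_06: calculated 98.8 vs reported 98.8 → residual 0.0 km
  SEIS_07: calculated 129.9 vs reported 97.7 → residual 32.2 km
  SEIS_08: calculated 116.6 vs reported 116.6 → residual 0.0 km
  SEIS_09: calculated 26.5 vs reported 26.5 → residual 0.0 km
SEIS_06, SEIS_08, SEIS_09 are mutually consistent (residuals ≈ 0); SEIS_07 is off by 32.2 km.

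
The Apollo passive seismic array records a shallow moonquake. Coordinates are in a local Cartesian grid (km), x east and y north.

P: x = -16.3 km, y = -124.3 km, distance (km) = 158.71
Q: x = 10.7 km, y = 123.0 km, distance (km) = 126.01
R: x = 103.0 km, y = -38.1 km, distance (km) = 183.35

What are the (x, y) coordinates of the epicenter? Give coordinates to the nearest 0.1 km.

x ≈ -69.0 km, y ≈ 25.4 km

Circle about each station: (x + 16.3)² + (y + 124.3)² = 158.71²; (x − 10.7)² + (y − 123.0)² = 126.01²; (x − 103.0)² + (y + 38.1)² = 183.35².
Subtracting the P equation from the Q and R equations removes the quadratic terms:
54.0 x + 494.6 y = 8837.65
238.6 x + 172.4 y = -12083.93
Solving the 2×2 system: x ≈ -69.0, y ≈ 25.4 km.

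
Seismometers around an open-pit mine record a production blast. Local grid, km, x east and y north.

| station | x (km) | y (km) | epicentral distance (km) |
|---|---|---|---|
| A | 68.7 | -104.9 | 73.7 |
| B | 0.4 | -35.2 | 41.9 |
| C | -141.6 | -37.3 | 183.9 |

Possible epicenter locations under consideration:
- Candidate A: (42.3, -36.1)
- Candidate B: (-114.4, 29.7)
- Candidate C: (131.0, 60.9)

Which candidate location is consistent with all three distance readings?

Candidate A

For each candidate, compare |candidate − station| to the reported distance:
Candidate A: residuals A 0.0, B 0.0, C 0.0 → max 0.0 km
Candidate B: residuals A 153.6, B 90.0, C 111.6 → max 153.6 km
Candidate C: residuals A 103.4, B 120.2, C 105.8 → max 120.2 km
Only Candidate A has all residuals ≈ 0.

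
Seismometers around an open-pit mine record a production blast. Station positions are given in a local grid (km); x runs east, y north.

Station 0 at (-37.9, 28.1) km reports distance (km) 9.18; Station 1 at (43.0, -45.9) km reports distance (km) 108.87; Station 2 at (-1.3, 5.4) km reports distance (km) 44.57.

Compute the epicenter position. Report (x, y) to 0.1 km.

-43.2 km east, 20.6 km north

Circle about each station: (x + 37.9)² + (y − 28.1)² = 9.18²; (x − 43.0)² + (y + 45.9)² = 108.87²; (x + 1.3)² + (y − 5.4)² = 44.57².
Subtracting pairs of circle equations eliminates x²+y² and gives linear equations (the radical axes):
161.8 x − 148.0 y = -10038.61
73.2 x − 45.4 y = -4097.38
Solving the 2×2 system: x ≈ -43.2, y ≈ 20.6 km.
Check against Station 0 (with the unrounded x, y): √((x + 37.9)²+(y − 28.1)²) = 9.18 ≈ 9.18 km. ✓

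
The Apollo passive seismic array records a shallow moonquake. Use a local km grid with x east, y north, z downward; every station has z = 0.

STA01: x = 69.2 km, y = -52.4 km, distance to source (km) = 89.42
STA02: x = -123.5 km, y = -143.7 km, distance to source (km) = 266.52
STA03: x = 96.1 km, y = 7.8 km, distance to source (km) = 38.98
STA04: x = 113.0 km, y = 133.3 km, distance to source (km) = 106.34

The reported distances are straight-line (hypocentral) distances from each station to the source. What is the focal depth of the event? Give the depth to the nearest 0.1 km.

Each station gives a sphere (x−x_i)² + (y−y_i)² + z² = d_i² (stations at z=0).
Subtracting the STA01 sphere from STA02 and STA03: z² cancels, leaving linear equations in x and y:
-385.4 x − 182.6 y = -34669.43
53.8 x + 120.4 y = 8238.15
Solving: x ≈ 72.992, y ≈ 35.807 km (keep extra digits for the depth step; rounded: 73.0, 35.8).
Then from the STA01 sphere: z² = 89.42² − (x − 69.2)² − (y + 52.4)² with x = 72.992, y = 35.807, so z ≈ 14.180 ≈ 14.2 km.
Check against STA04 (with the unrounded solution): distance 106.33 ≈ 106.34 km. ✓

depth ≈ 14.2 km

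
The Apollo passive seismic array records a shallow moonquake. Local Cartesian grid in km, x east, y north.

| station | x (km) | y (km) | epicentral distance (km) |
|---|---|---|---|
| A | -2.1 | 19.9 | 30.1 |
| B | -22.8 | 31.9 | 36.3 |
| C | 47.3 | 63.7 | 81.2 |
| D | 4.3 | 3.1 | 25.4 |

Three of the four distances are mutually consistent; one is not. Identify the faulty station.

Solve using three stations at a time. Using A, B, D (subtract circle equations pairwise → linear system) gives (x, y) ≈ (-20.0, -4.3).
Distances from that point to each station vs reported:
  A: calculated 30.1 vs reported 30.1 → residual 0.0 km
  B: calculated 36.3 vs reported 36.3 → residual 0.0 km
  C: calculated 95.7 vs reported 81.2 → residual 14.5 km
  D: calculated 25.4 vs reported 25.4 → residual 0.0 km
A, B, D are mutually consistent (residuals ≈ 0); C is off by 14.5 km.

C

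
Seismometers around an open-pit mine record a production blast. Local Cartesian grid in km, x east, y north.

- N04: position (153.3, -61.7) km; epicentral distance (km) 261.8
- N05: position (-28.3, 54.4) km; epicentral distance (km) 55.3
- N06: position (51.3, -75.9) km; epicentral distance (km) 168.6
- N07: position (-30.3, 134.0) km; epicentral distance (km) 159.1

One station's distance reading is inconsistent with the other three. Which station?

Solve using three stations at a time. Using N04, N06, N07 (subtract circle equations pairwise → linear system) gives (x, y) ≈ (-102.9, -7.6).
Distances from that point to each station vs reported:
  N04: calculated 261.8 vs reported 261.8 → residual 0.0 km
  N05: calculated 97.0 vs reported 55.3 → residual 41.7 km
  N06: calculated 168.6 vs reported 168.6 → residual 0.0 km
  N07: calculated 159.1 vs reported 159.1 → residual 0.0 km
N04, N06, N07 are mutually consistent (residuals ≈ 0); N05 is off by 41.7 km.

N05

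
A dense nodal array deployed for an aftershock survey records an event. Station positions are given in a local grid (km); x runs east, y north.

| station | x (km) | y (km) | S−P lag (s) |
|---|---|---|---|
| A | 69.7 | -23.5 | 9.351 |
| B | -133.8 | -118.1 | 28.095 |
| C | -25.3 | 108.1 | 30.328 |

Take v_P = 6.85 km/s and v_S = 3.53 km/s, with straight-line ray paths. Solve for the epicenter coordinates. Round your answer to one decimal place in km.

x ≈ 69.1 km, y ≈ -91.6 km

Distance from S−P lag: d = Δt · v_P v_S / (v_P − v_S) = Δt · (6.85·3.53)/(6.85−3.53) ≈ 7.2833·Δt.
So d_A = 68.11, d_B = 204.62, d_C = 220.89 km.
Circle about each station: (x − 69.7)² + (y + 23.5)² = 68.11²; (x + 133.8)² + (y + 118.1)² = 204.62²; (x + 25.3)² + (y − 108.1)² = 220.89².
Subtracting the A equation from the B and C equations removes the quadratic terms:
-407.0 x − 189.2 y = -10790.66
-190.0 x + 263.2 y = -37238.06
Solving the 2×2 system: x ≈ 69.1, y ≈ -91.6 km.
Check against A (with the unrounded x, y): √((x − 69.7)²+(y + 23.5)²) = 68.11 ≈ 68.11 km. ✓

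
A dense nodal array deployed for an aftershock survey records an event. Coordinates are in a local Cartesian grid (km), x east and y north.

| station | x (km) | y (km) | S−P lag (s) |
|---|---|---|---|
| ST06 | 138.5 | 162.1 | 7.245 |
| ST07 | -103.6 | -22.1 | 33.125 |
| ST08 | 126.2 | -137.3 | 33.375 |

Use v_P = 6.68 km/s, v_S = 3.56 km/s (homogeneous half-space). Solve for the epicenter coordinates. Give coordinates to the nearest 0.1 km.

x ≈ 107.5 km, y ≈ 116.4 km

Distance from S−P lag: d = Δt · v_P v_S / (v_P − v_S) = Δt · (6.68·3.56)/(6.68−3.56) ≈ 7.6221·Δt.
So d_ST06 = 55.22, d_ST07 = 252.48, d_ST08 = 254.39 km.
Circle about each station: (x − 138.5)² + (y − 162.1)² = 55.22²; (x + 103.6)² + (y + 22.1)² = 252.48²; (x − 126.2)² + (y + 137.3)² = 254.39².
Subtracting pairs of circle equations eliminates x²+y² and gives linear equations (the radical axes):
-484.2 x − 368.4 y = -94934.19
-24.6 x − 598.8 y = -72345.95
Solving the 2×2 system: x ≈ 107.5, y ≈ 116.4 km.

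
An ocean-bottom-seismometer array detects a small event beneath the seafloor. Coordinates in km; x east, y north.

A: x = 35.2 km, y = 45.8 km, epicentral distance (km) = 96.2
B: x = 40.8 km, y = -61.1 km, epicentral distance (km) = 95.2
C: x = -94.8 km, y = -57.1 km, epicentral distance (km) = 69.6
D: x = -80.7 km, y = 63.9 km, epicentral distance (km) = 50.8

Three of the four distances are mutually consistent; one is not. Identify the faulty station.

Solve using three stations at a time. Using A, B, C (subtract circle equations pairwise → linear system) gives (x, y) ≈ (-41.2, -12.7).
Distances from that point to each station vs reported:
  A: calculated 96.2 vs reported 96.2 → residual 0.0 km
  B: calculated 95.2 vs reported 95.2 → residual 0.0 km
  C: calculated 69.6 vs reported 69.6 → residual 0.0 km
  D: calculated 86.2 vs reported 50.8 → residual 35.4 km
A, B, C are mutually consistent (residuals ≈ 0); D is off by 35.4 km.

D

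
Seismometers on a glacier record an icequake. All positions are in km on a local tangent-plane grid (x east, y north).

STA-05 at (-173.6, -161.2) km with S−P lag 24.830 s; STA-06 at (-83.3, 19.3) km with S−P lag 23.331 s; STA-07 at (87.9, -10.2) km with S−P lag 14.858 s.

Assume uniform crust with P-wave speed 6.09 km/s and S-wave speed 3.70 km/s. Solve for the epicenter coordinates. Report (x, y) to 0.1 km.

60.1 km east, -147.5 km north

Distance from S−P lag: d = Δt · v_P v_S / (v_P − v_S) = Δt · (6.09·3.70)/(6.09−3.70) ≈ 9.4280·Δt.
So d_STA-05 = 234.10, d_STA-06 = 219.97, d_STA-07 = 140.08 km.
Circle about each station: (x + 173.6)² + (y + 161.2)² = 234.10²; (x + 83.3)² + (y − 19.3)² = 219.97²; (x − 87.9)² + (y + 10.2)² = 140.08².
Subtracting the STA-05 equation from the STA-06 and STA-07 equations removes the quadratic terms:
180.6 x + 361.0 y = -42395.01
523.0 x + 302.0 y = -13111.55
Solving the 2×2 system: x ≈ 60.1, y ≈ -147.5 km.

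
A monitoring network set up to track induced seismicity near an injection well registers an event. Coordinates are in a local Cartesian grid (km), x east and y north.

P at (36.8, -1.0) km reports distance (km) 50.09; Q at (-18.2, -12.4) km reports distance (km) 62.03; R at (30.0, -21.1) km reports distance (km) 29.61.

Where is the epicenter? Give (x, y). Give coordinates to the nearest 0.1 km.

Circle about each station: (x − 36.8)² + (y + 1.0)² = 50.09²; (x + 18.2)² + (y + 12.4)² = 62.03²; (x − 30.0)² + (y + 21.1)² = 29.61².
Subtracting pairs of circle equations eliminates x²+y² and gives linear equations (the radical axes):
-110.0 x − 22.8 y = -2208.95
-13.6 x − 40.2 y = 1622.23
Solving the 2×2 system: x ≈ 30.6, y ≈ -50.7 km.

x ≈ 30.6 km, y ≈ -50.7 km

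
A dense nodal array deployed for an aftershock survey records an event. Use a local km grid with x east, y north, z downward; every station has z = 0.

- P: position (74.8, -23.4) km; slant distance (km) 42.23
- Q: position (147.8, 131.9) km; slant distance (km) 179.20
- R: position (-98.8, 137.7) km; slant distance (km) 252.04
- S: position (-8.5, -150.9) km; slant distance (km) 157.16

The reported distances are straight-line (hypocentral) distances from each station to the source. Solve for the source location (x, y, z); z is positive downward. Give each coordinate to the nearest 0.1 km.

(84.3, -30.7, 40.5)

Each station gives a sphere (x−x_i)² + (y−y_i)² + z² = d_i² (stations at z=0).
Subtracting the P sphere from Q and R: z² cancels, leaving linear equations in x and y:
146.0 x + 310.6 y = 2770.58
-347.2 x + 322.2 y = -39160.66
Solving: x ≈ 84.297, y ≈ -30.704 km (keep extra digits for the depth step; rounded: 84.3, -30.7).
Then from the P sphere: z² = 42.23² − (x − 74.8)² − (y + 23.4)² with x = 84.297, y = -30.704, so z ≈ 40.495 ≈ 40.5 km.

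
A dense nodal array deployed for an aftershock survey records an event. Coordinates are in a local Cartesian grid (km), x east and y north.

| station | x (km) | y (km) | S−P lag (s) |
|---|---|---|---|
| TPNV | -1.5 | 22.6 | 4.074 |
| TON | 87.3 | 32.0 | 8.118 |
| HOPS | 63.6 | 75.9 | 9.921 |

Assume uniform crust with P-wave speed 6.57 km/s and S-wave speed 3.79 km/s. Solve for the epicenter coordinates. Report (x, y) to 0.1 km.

Distance from S−P lag: d = Δt · v_P v_S / (v_P − v_S) = Δt · (6.57·3.79)/(6.57−3.79) ≈ 8.9569·Δt.
So d_TPNV = 36.49, d_TON = 72.71, d_HOPS = 88.86 km.
Circle about each station: (x + 1.5)² + (y − 22.6)² = 36.49²; (x − 87.3)² + (y − 32.0)² = 72.71²; (x − 63.6)² + (y − 75.9)² = 88.86².
Subtracting the TPNV equation from the TON and HOPS equations removes the quadratic terms:
177.6 x + 18.8 y = 4177.06
130.2 x + 106.6 y = 2728.18
Solving the 2×2 system: x ≈ 23.9, y ≈ -3.6 km.
Check against TPNV (with the unrounded x, y): √((x + 1.5)²+(y − 22.6)²) = 36.49 ≈ 36.49 km. ✓

x ≈ 23.9 km, y ≈ -3.6 km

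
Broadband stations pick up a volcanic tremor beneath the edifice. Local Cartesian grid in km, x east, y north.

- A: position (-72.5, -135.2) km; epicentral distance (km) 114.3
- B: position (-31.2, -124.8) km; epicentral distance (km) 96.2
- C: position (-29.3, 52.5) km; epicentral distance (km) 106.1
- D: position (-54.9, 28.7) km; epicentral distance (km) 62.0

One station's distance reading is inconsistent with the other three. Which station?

Solve using three stations at a time. Using A, B, D (subtract circle equations pairwise → linear system) gives (x, y) ≈ (-31.3, -28.6).
Distances from that point to each station vs reported:
  A: calculated 114.3 vs reported 114.3 → residual 0.0 km
  B: calculated 96.2 vs reported 96.2 → residual 0.0 km
  C: calculated 81.1 vs reported 106.1 → residual 25.0 km
  D: calculated 62.0 vs reported 62.0 → residual 0.0 km
A, B, D are mutually consistent (residuals ≈ 0); C is off by 25.0 km.

C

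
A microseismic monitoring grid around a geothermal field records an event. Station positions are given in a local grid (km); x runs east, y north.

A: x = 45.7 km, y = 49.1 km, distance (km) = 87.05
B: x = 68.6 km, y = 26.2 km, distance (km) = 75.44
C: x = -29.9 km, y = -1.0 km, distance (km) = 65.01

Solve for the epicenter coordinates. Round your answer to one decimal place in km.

Circle about each station: (x − 45.7)² + (y − 49.1)² = 87.05²; (x − 68.6)² + (y − 26.2)² = 75.44²; (x + 29.9)² + (y + 1.0)² = 65.01².
Subtracting pairs of circle equations eliminates x²+y² and gives linear equations (the radical axes):
45.8 x − 45.8 y = 2779.61
-151.2 x − 100.2 y = -252.89
Solving the 2×2 system: x ≈ 25.2, y ≈ -35.5 km.
Check against A (with the unrounded x, y): √((x − 45.7)²+(y − 49.1)²) = 87.04 ≈ 87.05 km. ✓

25.2 km east, -35.5 km north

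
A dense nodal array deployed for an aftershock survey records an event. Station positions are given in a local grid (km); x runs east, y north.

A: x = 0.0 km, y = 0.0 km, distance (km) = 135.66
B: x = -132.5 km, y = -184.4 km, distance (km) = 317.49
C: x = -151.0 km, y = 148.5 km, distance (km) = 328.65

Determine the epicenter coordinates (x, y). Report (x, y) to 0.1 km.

(135.0, -13.4)

Circle about each station: x² + y² = 135.66²; (x + 132.5)² + (y + 184.4)² = 317.49²; (x + 151.0)² + (y − 148.5)² = 328.65².
Subtracting the A equation from the B and C equations removes the quadratic terms:
-265.0 x − 368.8 y = -30836.65
-302.0 x + 297.0 y = -44753.94
Solving the 2×2 system: x ≈ 135.0, y ≈ -13.4 km.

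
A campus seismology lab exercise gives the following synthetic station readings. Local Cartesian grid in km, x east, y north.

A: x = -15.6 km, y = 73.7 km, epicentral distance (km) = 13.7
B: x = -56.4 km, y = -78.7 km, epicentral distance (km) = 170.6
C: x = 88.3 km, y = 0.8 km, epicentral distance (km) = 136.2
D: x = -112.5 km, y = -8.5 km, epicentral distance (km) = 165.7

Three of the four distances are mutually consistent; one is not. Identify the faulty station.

Solve using three stations at a time. Using A, B, C (subtract circle equations pairwise → linear system) gives (x, y) ≈ (-16.9, 87.3).
Distances from that point to each station vs reported:
  A: calculated 13.6 vs reported 13.7 → residual 0.1 km
  B: calculated 170.6 vs reported 170.6 → residual 0.0 km
  C: calculated 136.2 vs reported 136.2 → residual 0.0 km
  D: calculated 135.3 vs reported 165.7 → residual 30.4 km
A, B, C are mutually consistent (residuals ≈ 0); D is off by 30.4 km.

D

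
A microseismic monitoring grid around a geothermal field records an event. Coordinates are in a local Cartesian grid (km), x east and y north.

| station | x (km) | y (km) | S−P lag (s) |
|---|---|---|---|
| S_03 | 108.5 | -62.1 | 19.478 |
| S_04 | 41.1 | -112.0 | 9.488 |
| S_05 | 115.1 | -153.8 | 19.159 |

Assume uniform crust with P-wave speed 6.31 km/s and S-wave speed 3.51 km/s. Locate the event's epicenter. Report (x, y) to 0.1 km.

x ≈ -33.2 km, y ≈ -122.6 km

Distance from S−P lag: d = Δt · v_P v_S / (v_P − v_S) = Δt · (6.31·3.51)/(6.31−3.51) ≈ 7.9100·Δt.
So d_S_03 = 154.07, d_S_04 = 75.05, d_S_05 = 151.55 km.
Circle about each station: (x − 108.5)² + (y + 62.1)² = 154.07²; (x − 41.1)² + (y + 112.0)² = 75.05²; (x − 115.1)² + (y + 153.8)² = 151.55².
Subtracting the S_03 equation from the S_04 and S_05 equations removes the quadratic terms:
-134.8 x − 99.8 y = 16709.61
13.2 x − 183.4 y = 22043.95
Solving the 2×2 system: x ≈ -33.2, y ≈ -122.6 km.
Check against S_03 (with the unrounded x, y): √((x − 108.5)²+(y + 62.1)²) = 154.07 ≈ 154.07 km. ✓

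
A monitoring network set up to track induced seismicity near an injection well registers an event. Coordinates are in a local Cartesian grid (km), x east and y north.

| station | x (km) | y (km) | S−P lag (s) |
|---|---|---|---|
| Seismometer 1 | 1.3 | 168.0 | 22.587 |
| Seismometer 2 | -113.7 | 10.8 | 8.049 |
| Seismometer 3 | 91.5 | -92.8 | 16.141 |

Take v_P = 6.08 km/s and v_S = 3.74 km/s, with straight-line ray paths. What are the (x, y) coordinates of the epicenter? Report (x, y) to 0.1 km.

-57.4 km east, -43.5 km north

Distance from S−P lag: d = Δt · v_P v_S / (v_P − v_S) = Δt · (6.08·3.74)/(6.08−3.74) ≈ 9.7176·Δt.
So d_Seismometer 1 = 219.49, d_Seismometer 2 = 78.22, d_Seismometer 3 = 156.85 km.
Circle about each station: (x − 1.3)² + (y − 168.0)² = 219.49²; (x + 113.7)² + (y − 10.8)² = 78.22²; (x − 91.5)² + (y + 92.8)² = 156.85².
Subtracting the Seismometer 1 equation from the Seismometer 2 and Seismometer 3 equations removes the quadratic terms:
-230.0 x − 314.4 y = 26876.13
180.4 x − 521.6 y = 12332.34
Solving the 2×2 system: x ≈ -57.4, y ≈ -43.5 km.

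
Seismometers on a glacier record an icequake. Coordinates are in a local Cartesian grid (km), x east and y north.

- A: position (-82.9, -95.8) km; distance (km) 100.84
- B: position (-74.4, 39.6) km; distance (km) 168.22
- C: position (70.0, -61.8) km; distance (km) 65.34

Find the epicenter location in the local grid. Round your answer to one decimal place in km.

Circle about each station: (x + 82.9)² + (y + 95.8)² = 100.84²; (x + 74.4)² + (y − 39.6)² = 168.22²; (x − 70.0)² + (y + 61.8)² = 65.34².
Subtracting the A equation from the B and C equations removes the quadratic terms:
17.0 x + 270.8 y = -27075.79
305.8 x + 68.0 y = -1431.42
Solving the 2×2 system: x ≈ 17.8, y ≈ -101.1 km.

17.8 km east, -101.1 km north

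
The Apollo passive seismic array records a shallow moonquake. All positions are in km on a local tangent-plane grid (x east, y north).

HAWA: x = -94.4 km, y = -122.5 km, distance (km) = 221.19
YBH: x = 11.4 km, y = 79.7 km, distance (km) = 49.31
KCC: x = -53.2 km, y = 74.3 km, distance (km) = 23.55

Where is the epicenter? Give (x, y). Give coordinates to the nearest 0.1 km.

(-36.6, 91.0)

Circle about each station: (x + 94.4)² + (y + 122.5)² = 221.19²; (x − 11.4)² + (y − 79.7)² = 49.31²; (x + 53.2)² + (y − 74.3)² = 23.55².
Subtracting the HAWA equation from the YBH and KCC equations removes the quadratic terms:
211.6 x + 404.4 y = 29057.98
82.4 x + 393.6 y = 32803.53
Solving the 2×2 system: x ≈ -36.6, y ≈ 91.0 km.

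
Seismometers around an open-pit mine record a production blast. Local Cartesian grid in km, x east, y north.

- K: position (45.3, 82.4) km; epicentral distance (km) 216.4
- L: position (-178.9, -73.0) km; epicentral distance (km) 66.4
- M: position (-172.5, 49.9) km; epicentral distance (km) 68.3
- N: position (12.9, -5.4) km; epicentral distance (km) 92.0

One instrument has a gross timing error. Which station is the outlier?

Solve using three stations at a time. Using K, L, M (subtract circle equations pairwise → linear system) gives (x, y) ≈ (-148.4, -14.0).
Distances from that point to each station vs reported:
  K: calculated 216.4 vs reported 216.4 → residual 0.0 km
  L: calculated 66.4 vs reported 66.4 → residual 0.0 km
  M: calculated 68.3 vs reported 68.3 → residual 0.0 km
  N: calculated 161.6 vs reported 92.0 → residual 69.6 km
K, L, M are mutually consistent (residuals ≈ 0); N is off by 69.6 km.

N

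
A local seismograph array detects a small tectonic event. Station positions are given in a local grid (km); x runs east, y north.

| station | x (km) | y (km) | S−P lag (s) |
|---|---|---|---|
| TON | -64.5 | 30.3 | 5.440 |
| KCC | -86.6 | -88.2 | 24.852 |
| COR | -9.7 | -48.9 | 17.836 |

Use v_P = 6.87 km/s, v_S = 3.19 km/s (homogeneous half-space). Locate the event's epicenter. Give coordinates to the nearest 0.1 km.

Distance from S−P lag: d = Δt · v_P v_S / (v_P − v_S) = Δt · (6.87·3.19)/(6.87−3.19) ≈ 5.9552·Δt.
So d_TON = 32.40, d_KCC = 148.00, d_COR = 106.22 km.
Circle about each station: (x + 64.5)² + (y − 30.3)² = 32.40²; (x + 86.6)² + (y + 88.2)² = 148.00²; (x + 9.7)² + (y + 48.9)² = 106.22².
Subtracting the TON equation from the KCC and COR equations removes the quadratic terms:
-44.2 x − 237.0 y = -10653.78
109.6 x − 158.4 y = -12825.97
Solving the 2×2 system: x ≈ -41.0, y ≈ 52.6 km.

-41.0 km east, 52.6 km north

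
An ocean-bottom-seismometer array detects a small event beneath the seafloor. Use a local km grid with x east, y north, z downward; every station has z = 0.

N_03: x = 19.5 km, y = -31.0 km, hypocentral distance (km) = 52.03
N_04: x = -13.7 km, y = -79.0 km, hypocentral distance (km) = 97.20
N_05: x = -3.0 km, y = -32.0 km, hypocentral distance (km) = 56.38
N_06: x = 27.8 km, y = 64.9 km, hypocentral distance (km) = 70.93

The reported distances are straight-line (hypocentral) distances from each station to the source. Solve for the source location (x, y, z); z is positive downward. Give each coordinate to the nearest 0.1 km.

Each station gives a sphere (x−x_i)² + (y−y_i)² + z² = d_i² (stations at z=0).
Subtracting the N_03 sphere from N_04 and N_05: z² cancels, leaving linear equations in x and y:
-66.4 x − 96.0 y = -1653.28
-45.0 x − 2.0 y = -779.83
Solving: x ≈ 17.090, y ≈ 5.401 km (keep extra digits for the depth step; rounded: 17.1, 5.4).
Then from the N_03 sphere: z² = 52.03² − (x − 19.5)² − (y + 31.0)² with x = 17.090, y = 5.401, so z ≈ 37.098 ≈ 37.1 km.

x ≈ 17.1 km, y ≈ 5.4 km, depth ≈ 37.1 km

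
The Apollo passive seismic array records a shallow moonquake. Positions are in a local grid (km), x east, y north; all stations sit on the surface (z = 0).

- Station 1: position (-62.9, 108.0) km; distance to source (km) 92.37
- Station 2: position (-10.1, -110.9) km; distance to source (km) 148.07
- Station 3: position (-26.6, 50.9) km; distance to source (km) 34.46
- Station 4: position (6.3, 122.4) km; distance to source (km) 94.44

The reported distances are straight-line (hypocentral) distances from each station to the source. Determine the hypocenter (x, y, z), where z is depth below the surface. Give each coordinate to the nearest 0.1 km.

x ≈ -14.3 km, y ≈ 34.5 km, depth ≈ 27.7 km

Each station gives a sphere (x−x_i)² + (y−y_i)² + z² = d_i² (stations at z=0).
Subtracting the Station 1 sphere from Station 2 and Station 3: z² cancels, leaving linear equations in x and y:
105.6 x − 437.8 y = -16612.10
72.6 x − 114.2 y = -4977.31
Solving: x ≈ -14.295, y ≈ 34.496 km (keep extra digits for the depth step; rounded: -14.3, 34.5).
Then from the Station 1 sphere: z² = 92.37² − (x + 62.9)² − (y − 108.0)² with x = -14.295, y = 34.496, so z ≈ 27.694 ≈ 27.7 km.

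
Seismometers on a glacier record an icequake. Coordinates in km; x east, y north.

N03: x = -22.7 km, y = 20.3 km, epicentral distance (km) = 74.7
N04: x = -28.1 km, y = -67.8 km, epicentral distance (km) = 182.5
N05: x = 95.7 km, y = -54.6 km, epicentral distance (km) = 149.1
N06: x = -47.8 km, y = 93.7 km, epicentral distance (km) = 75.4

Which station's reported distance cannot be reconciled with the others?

Solve using three stations at a time. Using N03, N05, N06 (subtract circle equations pairwise → linear system) gives (x, y) ≈ (25.9, 77.2).
Distances from that point to each station vs reported:
  N03: calculated 74.8 vs reported 74.7 → residual 0.1 km
  N04: calculated 154.7 vs reported 182.5 → residual 27.8 km
  N05: calculated 149.1 vs reported 149.1 → residual 0.0 km
  N06: calculated 75.5 vs reported 75.4 → residual 0.1 km
N03, N05, N06 are mutually consistent (residuals ≈ 0); N04 is off by 27.8 km.

N04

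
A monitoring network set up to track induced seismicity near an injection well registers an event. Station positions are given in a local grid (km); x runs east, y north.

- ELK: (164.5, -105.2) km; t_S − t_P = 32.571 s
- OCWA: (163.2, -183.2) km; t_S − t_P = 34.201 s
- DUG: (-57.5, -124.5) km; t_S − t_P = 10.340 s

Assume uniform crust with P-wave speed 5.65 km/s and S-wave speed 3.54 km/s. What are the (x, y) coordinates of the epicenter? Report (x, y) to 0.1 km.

(-142.9, -76.4)

Distance from S−P lag: d = Δt · v_P v_S / (v_P − v_S) = Δt · (5.65·3.54)/(5.65−3.54) ≈ 9.4791·Δt.
So d_ELK = 308.75, d_OCWA = 324.20, d_DUG = 98.01 km.
Circle about each station: (x − 164.5)² + (y + 105.2)² = 308.75²; (x − 163.2)² + (y + 183.2)² = 324.20²; (x + 57.5)² + (y + 124.5)² = 98.01².
Subtracting the ELK equation from the OCWA and DUG equations removes the quadratic terms:
-2.6 x − 156.0 y = 12290.11
-444.0 x − 38.6 y = 66399.81
Solving the 2×2 system: x ≈ -142.9, y ≈ -76.4 km.
Check against ELK (with the unrounded x, y): √((x − 164.5)²+(y + 105.2)²) = 308.75 ≈ 308.75 km. ✓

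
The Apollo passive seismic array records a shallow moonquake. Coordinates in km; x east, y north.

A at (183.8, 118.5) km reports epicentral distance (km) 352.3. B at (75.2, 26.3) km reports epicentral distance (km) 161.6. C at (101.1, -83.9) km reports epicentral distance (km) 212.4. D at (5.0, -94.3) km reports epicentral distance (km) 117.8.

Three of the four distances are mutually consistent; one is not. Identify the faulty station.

B

Solve using three stations at a time. Using A, C, D (subtract circle equations pairwise → linear system) gives (x, y) ≈ (-111.1, -74.3).
Distances from that point to each station vs reported:
  A: calculated 352.3 vs reported 352.3 → residual 0.0 km
  B: calculated 211.7 vs reported 161.6 → residual 50.1 km
  C: calculated 212.4 vs reported 212.4 → residual 0.0 km
  D: calculated 117.8 vs reported 117.8 → residual 0.0 km
A, C, D are mutually consistent (residuals ≈ 0); B is off by 50.1 km.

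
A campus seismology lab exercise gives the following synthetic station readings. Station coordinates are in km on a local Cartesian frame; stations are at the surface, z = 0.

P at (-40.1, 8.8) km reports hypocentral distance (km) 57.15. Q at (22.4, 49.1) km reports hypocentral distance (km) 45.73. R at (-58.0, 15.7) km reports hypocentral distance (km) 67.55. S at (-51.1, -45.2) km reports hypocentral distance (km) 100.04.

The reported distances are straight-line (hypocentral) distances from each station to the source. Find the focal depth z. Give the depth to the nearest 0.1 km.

35.0 km

Each station gives a sphere (x−x_i)² + (y−y_i)² + z² = d_i² (stations at z=0).
Subtracting the P sphere from Q and R: z² cancels, leaving linear equations in x and y:
125.0 x + 80.6 y = 2402.01
-35.8 x + 13.8 y = 628.16
Solving: x ≈ -3.792, y ≈ 35.682 km (keep extra digits for the depth step; rounded: -3.8, 35.7).
Then from the P sphere: z² = 57.15² − (x + 40.1)² − (y − 8.8)² with x = -3.792, y = 35.682, so z ≈ 35.003 ≈ 35.0 km.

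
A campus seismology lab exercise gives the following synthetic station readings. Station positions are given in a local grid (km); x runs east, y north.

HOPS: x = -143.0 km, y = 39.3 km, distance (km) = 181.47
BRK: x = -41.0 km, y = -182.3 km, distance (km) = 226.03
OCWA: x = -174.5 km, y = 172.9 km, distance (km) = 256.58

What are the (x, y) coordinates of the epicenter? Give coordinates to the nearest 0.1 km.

38.2 km east, 29.4 km north

Circle about each station: (x + 143.0)² + (y − 39.3)² = 181.47²; (x + 41.0)² + (y + 182.3)² = 226.03²; (x + 174.5)² + (y − 172.9)² = 256.58².
Subtracting the HOPS equation from the BRK and OCWA equations removes the quadratic terms:
204.0 x − 443.2 y = -5237.40
-63.0 x + 267.2 y = 5449.23
Solving the 2×2 system: x ≈ 38.2, y ≈ 29.4 km.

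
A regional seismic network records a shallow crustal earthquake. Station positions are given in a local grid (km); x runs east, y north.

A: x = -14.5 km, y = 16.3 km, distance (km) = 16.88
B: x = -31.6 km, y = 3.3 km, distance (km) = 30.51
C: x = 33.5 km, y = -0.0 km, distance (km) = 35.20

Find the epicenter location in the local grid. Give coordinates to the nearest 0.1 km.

Circle about each station: (x + 14.5)² + (y − 16.3)² = 16.88²; (x + 31.6)² + (y − 3.3)² = 30.51²; (x − 33.5)² + y² = 35.20².
Subtracting pairs of circle equations eliminates x²+y² and gives linear equations (the radical axes):
-34.2 x − 26.0 y = -112.42
96.0 x − 32.6 y = -307.80
Solving the 2×2 system: x ≈ -1.2, y ≈ 5.9 km.
Check against A (with the unrounded x, y): √((x + 14.5)²+(y − 16.3)²) = 16.88 ≈ 16.88 km. ✓

-1.2 km east, 5.9 km north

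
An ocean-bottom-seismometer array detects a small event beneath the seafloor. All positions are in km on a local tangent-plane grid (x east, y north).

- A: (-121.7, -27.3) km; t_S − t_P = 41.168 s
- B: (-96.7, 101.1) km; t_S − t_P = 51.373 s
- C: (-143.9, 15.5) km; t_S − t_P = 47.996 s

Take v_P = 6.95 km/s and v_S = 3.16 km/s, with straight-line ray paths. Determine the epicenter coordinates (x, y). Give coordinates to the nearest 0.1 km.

Distance from S−P lag: d = Δt · v_P v_S / (v_P − v_S) = Δt · (6.95·3.16)/(6.95−3.16) ≈ 5.7947·Δt.
So d_A = 238.56, d_B = 297.69, d_C = 278.12 km.
Circle about each station: (x + 121.7)² + (y + 27.3)² = 238.56²; (x + 96.7)² + (y − 101.1)² = 297.69²; (x + 143.9)² + (y − 15.5)² = 278.12².
Subtracting pairs of circle equations eliminates x²+y² and gives linear equations (the radical axes):
50.0 x + 256.8 y = -27692.54
-44.4 x + 85.6 y = -15048.58
Solving the 2×2 system: x ≈ 95.3, y ≈ -126.4 km.
Check against A (with the unrounded x, y): √((x + 121.7)²+(y + 27.3)²) = 238.52 ≈ 238.56 km. ✓

95.3 km east, -126.4 km north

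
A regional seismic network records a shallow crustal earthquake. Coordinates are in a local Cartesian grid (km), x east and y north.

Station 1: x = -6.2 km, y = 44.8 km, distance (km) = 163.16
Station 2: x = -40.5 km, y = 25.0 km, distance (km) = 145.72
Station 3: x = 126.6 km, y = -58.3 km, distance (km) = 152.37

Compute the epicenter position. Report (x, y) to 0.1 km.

Circle about each station: (x + 6.2)² + (y − 44.8)² = 163.16²; (x + 40.5)² + (y − 25.0)² = 145.72²; (x − 126.6)² + (y + 58.3)² = 152.37².
Subtracting the Station 1 equation from the Station 2 and Station 3 equations removes the quadratic terms:
-68.6 x − 39.6 y = 5606.64
265.6 x − 206.2 y = 20785.54
Solving the 2×2 system: x ≈ -13.5, y ≈ -118.2 km.

-13.5 km east, -118.2 km north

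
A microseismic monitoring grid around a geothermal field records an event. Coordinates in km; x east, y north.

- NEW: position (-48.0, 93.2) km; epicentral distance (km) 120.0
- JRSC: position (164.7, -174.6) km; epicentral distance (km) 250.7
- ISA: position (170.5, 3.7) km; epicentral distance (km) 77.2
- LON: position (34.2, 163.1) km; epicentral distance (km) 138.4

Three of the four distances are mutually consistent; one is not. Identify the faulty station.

NEW

Solve using three stations at a time. Using JRSC, ISA, LON (subtract circle equations pairwise → linear system) gives (x, y) ≈ (140.9, 75.0).
Distances from that point to each station vs reported:
  NEW: calculated 189.8 vs reported 120.0 → residual 69.8 km
  JRSC: calculated 250.7 vs reported 250.7 → residual 0.0 km
  ISA: calculated 77.2 vs reported 77.2 → residual 0.0 km
  LON: calculated 138.4 vs reported 138.4 → residual 0.0 km
JRSC, ISA, LON are mutually consistent (residuals ≈ 0); NEW is off by 69.8 km.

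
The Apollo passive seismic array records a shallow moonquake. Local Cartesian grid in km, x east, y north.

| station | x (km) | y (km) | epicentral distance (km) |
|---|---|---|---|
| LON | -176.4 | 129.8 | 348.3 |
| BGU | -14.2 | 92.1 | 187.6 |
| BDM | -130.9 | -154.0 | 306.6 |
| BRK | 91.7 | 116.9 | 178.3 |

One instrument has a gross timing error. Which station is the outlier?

BRK

Solve using three stations at a time. Using LON, BGU, BDM (subtract circle equations pairwise → linear system) gives (x, y) ≈ (141.4, -12.9).
Distances from that point to each station vs reported:
  LON: calculated 348.4 vs reported 348.3 → residual 0.1 km
  BGU: calculated 187.7 vs reported 187.6 → residual 0.1 km
  BDM: calculated 306.7 vs reported 306.6 → residual 0.1 km
  BRK: calculated 139.0 vs reported 178.3 → residual 39.3 km
LON, BGU, BDM are mutually consistent (residuals ≈ 0); BRK is off by 39.3 km.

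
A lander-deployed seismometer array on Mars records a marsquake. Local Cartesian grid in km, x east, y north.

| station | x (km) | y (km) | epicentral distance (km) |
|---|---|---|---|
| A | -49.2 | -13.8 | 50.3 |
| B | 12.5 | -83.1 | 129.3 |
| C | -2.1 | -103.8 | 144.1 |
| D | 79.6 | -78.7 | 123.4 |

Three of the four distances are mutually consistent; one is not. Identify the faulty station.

Solve using three stations at a time. Using A, B, C (subtract circle equations pairwise → linear system) gives (x, y) ≈ (-39.0, 35.5).
Distances from that point to each station vs reported:
  A: calculated 50.3 vs reported 50.3 → residual 0.0 km
  B: calculated 129.3 vs reported 129.3 → residual 0.0 km
  C: calculated 144.1 vs reported 144.1 → residual 0.0 km
  D: calculated 164.7 vs reported 123.4 → residual 41.3 km
A, B, C are mutually consistent (residuals ≈ 0); D is off by 41.3 km.

D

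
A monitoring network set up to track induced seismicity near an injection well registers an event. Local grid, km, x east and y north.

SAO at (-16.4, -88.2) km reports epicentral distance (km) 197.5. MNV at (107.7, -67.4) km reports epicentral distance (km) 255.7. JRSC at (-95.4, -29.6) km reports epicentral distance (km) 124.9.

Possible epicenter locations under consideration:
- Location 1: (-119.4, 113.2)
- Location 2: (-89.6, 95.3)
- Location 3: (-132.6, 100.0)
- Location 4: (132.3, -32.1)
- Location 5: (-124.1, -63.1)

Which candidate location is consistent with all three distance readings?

Location 2

For each candidate, compare |candidate − station| to the reported distance:
Location 1: residuals SAO 28.7, MNV 34.5, JRSC 19.9 → max 34.5 km
Location 2: residuals SAO 0.1, MNV 0.0, JRSC 0.1 → max 0.1 km
Location 3: residuals SAO 23.7, MNV 37.2, JRSC 9.9 → max 37.2 km
Location 4: residuals SAO 38.6, MNV 212.7, JRSC 102.8 → max 212.7 km
Location 5: residuals SAO 86.9, MNV 23.9, JRSC 80.8 → max 86.9 km
Only Location 2 has all residuals ≈ 0.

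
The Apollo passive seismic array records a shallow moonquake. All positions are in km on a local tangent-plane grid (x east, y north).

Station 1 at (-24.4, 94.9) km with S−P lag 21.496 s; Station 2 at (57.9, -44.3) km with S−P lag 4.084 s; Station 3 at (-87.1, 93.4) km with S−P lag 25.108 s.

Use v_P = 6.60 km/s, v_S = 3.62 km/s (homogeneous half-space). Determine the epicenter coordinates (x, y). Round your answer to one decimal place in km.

34.4 km east, -67.1 km north

Distance from S−P lag: d = Δt · v_P v_S / (v_P − v_S) = Δt · (6.60·3.62)/(6.60−3.62) ≈ 8.0174·Δt.
So d_Station 1 = 172.34, d_Station 2 = 32.74, d_Station 3 = 201.30 km.
Circle about each station: (x + 24.4)² + (y − 94.9)² = 172.34²; (x − 57.9)² + (y + 44.3)² = 32.74²; (x + 87.1)² + (y − 93.4)² = 201.30².
Subtracting the Station 1 equation from the Station 2 and Station 3 equations removes the quadratic terms:
164.6 x − 278.4 y = 24342.70
-125.4 x − 3.0 y = -4112.01
Solving the 2×2 system: x ≈ 34.4, y ≈ -67.1 km.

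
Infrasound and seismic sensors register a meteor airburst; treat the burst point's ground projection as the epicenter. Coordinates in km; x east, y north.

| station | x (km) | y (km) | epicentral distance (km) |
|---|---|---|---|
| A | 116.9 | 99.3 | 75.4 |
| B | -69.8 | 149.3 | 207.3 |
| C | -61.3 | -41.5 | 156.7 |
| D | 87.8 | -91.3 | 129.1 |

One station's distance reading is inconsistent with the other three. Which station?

B

Solve using three stations at a time. Using A, C, D (subtract circle equations pairwise → linear system) gives (x, y) ≈ (74.3, 37.1).
Distances from that point to each station vs reported:
  A: calculated 75.4 vs reported 75.4 → residual 0.0 km
  B: calculated 182.6 vs reported 207.3 → residual 24.7 km
  C: calculated 156.7 vs reported 156.7 → residual 0.0 km
  D: calculated 129.1 vs reported 129.1 → residual 0.0 km
A, C, D are mutually consistent (residuals ≈ 0); B is off by 24.7 km.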